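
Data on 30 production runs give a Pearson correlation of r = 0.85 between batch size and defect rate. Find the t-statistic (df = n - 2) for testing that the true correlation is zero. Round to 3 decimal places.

t = r·√(n−2) / √(1−r²) with r = 0.85, n = 30
  = 0.85·√28 / √(1 − 0.7225)
  = 0.85·5.291503 / 0.526783
  = 4.497778 / 0.526783 = 8.538

8.538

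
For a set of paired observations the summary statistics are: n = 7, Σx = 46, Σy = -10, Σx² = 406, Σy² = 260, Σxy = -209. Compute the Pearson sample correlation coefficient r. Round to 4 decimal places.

S_xy = nΣxy − ΣxΣy = 7·(-209) − 46·(-10) = -1463 − (-460) = -1003
S_xx = nΣx² − (Σx)² = 7·406 − 46² = 2842 − 2116 = 726
S_yy = nΣy² − (Σy)² = 7·260 − (-10)² = 1820 − 100 = 1720
r = S_xy / √(S_xx·S_yy) = -1003 / √(726·1720) = -1003 / √1248720 = -1003 / 1117.4614 = -0.8976

-0.8976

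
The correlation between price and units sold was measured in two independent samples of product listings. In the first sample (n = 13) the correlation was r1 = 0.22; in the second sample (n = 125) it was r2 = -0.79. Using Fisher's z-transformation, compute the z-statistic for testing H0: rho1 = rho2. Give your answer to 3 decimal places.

Fisher z-transforms: z1 = atanh(0.22) = 0.223656, z2 = atanh(-0.79) = -1.071432; difference d = 1.295088
Var(d) = 1/10 + 1/122 = 0.1000000 + 0.0081967 = 0.1081967
z = d/√Var(d) = 1.295088 / √0.1081967 = 1.295088 / 0.328933 = 3.937

3.937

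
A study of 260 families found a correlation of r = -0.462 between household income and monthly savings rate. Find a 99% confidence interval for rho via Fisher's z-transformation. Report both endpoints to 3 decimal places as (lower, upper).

Fisher z: z_r = atanh(r) = ½·ln((1+(-0.462))/(1−(-0.462))) = -0.499851
SE(z) = 1/√(n−3) = 1/√257 = 0.062378
99% ⇒ z* = 2.576; margin = 2.576·0.062378 = 0.160686
CI on z-scale: (-0.660537, -0.339165)
Back-transform: tanh(-0.660537) = -0.578721, tanh(-0.339165) = -0.326732

(-0.579, -0.327)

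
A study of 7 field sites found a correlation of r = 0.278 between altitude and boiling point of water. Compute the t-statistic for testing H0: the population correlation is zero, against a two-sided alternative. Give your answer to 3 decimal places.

t = r·√(n−2) / √(1−r²) with r = 0.278, n = 7
  = 0.278·√5 / √(1 − 0.077284)
  = 0.278·2.236068 / 0.960581
  = 0.621627 / 0.960581 = 0.647

0.647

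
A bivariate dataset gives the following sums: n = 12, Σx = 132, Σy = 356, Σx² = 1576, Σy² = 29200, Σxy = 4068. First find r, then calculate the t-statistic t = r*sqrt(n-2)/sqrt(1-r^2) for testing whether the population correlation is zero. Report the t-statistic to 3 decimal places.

0.318

S_xy = nΣxy − ΣxΣy = 12·4068 − 132·356 = 48816 − 46992 = 1824
S_xx = nΣx² − (Σx)² = 12·1576 − 132² = 18912 − 17424 = 1488
S_yy = nΣy² − (Σy)² = 12·29200 − 356² = 350400 − 126736 = 223664
r = S_xy / √(S_xx·S_yy) = 1824 / √(1488·223664) = 1824 / √332812032 = 1824 / 18243.1366 = 0.1000
t = r·√(n−2)/√(1−r²) = 0.1000·√10 / √(1−0.010000) = 0.316228 / 0.994987 = 0.318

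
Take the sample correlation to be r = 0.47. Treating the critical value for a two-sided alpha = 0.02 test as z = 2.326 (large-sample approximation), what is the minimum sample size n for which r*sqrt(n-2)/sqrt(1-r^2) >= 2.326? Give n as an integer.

22

Need r·√(n−2)/√(1−r²) ≥ 2.326
√(n−2) ≥ 2.326·√(1−0.2209) / 0.47 = 2.326·0.882666 / 0.47 = 4.3683
n−2 ≥ 19.0820  ⇒  n ≥ 21.0820
Smallest integer n = 22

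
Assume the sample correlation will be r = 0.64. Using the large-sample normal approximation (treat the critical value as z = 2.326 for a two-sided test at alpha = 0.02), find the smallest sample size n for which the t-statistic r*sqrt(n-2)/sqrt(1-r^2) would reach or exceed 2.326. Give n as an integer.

10

Need r·√(n−2)/√(1−r²) ≥ 2.326
√(n−2) ≥ 2.326·√(1−0.4096) / 0.64 = 2.326·0.768375 / 0.64 = 2.7926
n−2 ≥ 7.7986  ⇒  n ≥ 9.7986
Smallest integer n = 10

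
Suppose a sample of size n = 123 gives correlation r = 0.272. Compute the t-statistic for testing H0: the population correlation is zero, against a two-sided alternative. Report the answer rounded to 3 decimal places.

t = r·√(n−2) / √(1−r²) with r = 0.272, n = 123
  = 0.272·√121 / √(1 − 0.073984)
  = 0.272·11.000000 / 0.962297
  = 2.992000 / 0.962297 = 3.109

3.109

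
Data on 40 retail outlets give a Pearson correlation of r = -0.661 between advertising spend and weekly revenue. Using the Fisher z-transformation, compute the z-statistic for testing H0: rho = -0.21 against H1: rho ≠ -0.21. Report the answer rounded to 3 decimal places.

-3.537

z_r = atanh(-0.661) = -0.794588,  z_0 = atanh(-0.21) = -0.213171
SE = 1/√(n−3) = 1/√37 = 0.164399
z = (z_r − z_0)/SE = (-0.794588 − (-0.213171)) / 0.164399 = -0.581417 / 0.164399 = -3.537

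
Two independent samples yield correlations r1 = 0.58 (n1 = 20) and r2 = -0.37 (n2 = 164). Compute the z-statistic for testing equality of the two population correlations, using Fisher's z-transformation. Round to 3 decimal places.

z1 = atanh(0.58) = 0.662463,  z2 = atanh(-0.37) = -0.388423
SE = √(1/(n1−3) + 1/(n2−3)) = √(1/17 + 1/161) = √(0.0588235 + 0.0062112) = √0.0650347 = 0.255019
z = (z1 − z2)/SE = (0.662463 − (-0.388423)) / 0.255019 = 1.050886 / 0.255019 = 4.121

4.121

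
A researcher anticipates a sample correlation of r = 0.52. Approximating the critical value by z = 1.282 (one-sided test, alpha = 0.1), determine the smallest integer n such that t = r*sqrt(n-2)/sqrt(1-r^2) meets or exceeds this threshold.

7

r√(n−2)/√(1−r²) ≥ 1.282  ⇔  n−2 ≥ (1.282)²·(1−r²)/r²
(1−r²)/r² = (1−0.2704)/0.2704 = 2.6982
n ≥ 2 + 1.643524·2.6982 = 2 + 4.4346 = 6.4346
⌈6.4346⌉ = 7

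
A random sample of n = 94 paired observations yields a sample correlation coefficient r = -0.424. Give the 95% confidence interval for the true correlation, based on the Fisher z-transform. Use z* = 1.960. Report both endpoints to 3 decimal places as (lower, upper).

Fisher z: z_r = atanh(r) = ½·ln((1+(-0.424))/(1−(-0.424))) = -0.452559
SE(z) = 1/√(n−3) = 1/√91 = 0.104828
95% ⇒ z* = 1.960; margin = 1.960·0.104828 = 0.205463
CI on z-scale: (-0.658022, -0.247096)
Back-transform: tanh(-0.658022) = -0.577046, tanh(-0.247096) = -0.242187

(-0.577, -0.242)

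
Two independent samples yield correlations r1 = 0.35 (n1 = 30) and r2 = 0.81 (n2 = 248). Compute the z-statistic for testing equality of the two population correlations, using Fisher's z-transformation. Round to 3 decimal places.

-3.756

Fisher z-transforms: z1 = atanh(0.35) = 0.365444, z2 = atanh(0.81) = 1.127029; difference d = -0.761585
Var(d) = 1/27 + 1/245 = 0.0370370 + 0.0040816 = 0.0411186
z = d/√Var(d) = -0.761585 / √0.0411186 = -0.761585 / 0.202777 = -3.756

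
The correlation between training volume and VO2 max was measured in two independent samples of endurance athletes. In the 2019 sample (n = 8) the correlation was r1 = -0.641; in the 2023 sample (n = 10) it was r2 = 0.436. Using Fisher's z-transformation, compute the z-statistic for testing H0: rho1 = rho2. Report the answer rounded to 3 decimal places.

z1 = atanh(-0.641) = -0.759869,  z2 = atanh(0.436) = 0.467281
SE = √(1/(n1−3) + 1/(n2−3)) = √(1/5 + 1/7) = √(0.2000000 + 0.1428571) = √0.3428571 = 0.585540
z = (z1 − z2)/SE = (-0.759869 − 0.467281) / 0.585540 = -1.227150 / 0.585540 = -2.096

-2.096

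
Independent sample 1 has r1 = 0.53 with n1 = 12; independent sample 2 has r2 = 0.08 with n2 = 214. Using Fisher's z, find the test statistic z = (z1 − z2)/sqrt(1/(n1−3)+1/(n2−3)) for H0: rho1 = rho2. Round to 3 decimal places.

1.498

Fisher z-transforms: z1 = atanh(0.53) = 0.590145, z2 = atanh(0.08) = 0.080171; difference d = 0.509974
Var(d) = 1/9 + 1/211 = 0.1111111 + 0.0047393 = 0.1158504
z = d/√Var(d) = 0.509974 / √0.1158504 = 0.509974 / 0.340368 = 1.498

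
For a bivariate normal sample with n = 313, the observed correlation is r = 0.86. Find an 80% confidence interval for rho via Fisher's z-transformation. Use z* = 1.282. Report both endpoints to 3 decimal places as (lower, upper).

Fisher z: z_r = atanh(r) = ½·ln((1+0.86)/(1−0.86)) = 1.293345
SE(z) = 1/√(n−3) = 1/√310 = 0.056796
80% ⇒ z* = 1.282; margin = 1.282·0.056796 = 0.072812
CI on z-scale: (1.220533, 1.366157)
Back-transform: tanh(1.220533) = 0.839811, tanh(1.366157) = 0.877813

(0.840, 0.878)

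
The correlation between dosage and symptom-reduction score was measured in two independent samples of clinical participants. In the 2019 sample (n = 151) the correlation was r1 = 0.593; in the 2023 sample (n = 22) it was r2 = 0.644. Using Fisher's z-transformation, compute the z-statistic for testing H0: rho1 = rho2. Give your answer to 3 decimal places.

Fisher z-transforms: z1 = atanh(0.593) = 0.682281, z2 = atanh(0.644) = 0.764978; difference d = -0.082697
Var(d) = 1/148 + 1/19 = 0.0067568 + 0.0526316 = 0.0593884
z = d/√Var(d) = -0.082697 / √0.0593884 = -0.082697 / 0.243697 = -0.339

-0.339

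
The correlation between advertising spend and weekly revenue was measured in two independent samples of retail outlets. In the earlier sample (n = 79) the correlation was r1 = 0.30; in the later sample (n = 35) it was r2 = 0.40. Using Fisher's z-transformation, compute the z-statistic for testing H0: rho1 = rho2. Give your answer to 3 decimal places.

z1 = atanh(0.30) = 0.309520,  z2 = atanh(0.40) = 0.423649
SE = √(1/(n1−3) + 1/(n2−3)) = √(1/76 + 1/32) = √(0.0131579 + 0.0312500) = √0.0444079 = 0.210732
z = (z1 − z2)/SE = (0.309520 − 0.423649) / 0.210732 = -0.114129 / 0.210732 = -0.542

-0.542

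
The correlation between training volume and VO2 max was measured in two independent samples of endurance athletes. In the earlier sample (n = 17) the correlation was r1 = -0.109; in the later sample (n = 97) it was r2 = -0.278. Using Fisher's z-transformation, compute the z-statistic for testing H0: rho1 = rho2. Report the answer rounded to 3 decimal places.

z1 = atanh(-0.109) = -0.109435,  z2 = atanh(-0.278) = -0.285513
SE = √(1/(n1−3) + 1/(n2−3)) = √(1/14 + 1/94) = √(0.0714286 + 0.0106383) = √0.0820669 = 0.286473
z = (z1 − z2)/SE = (-0.109435 − (-0.285513)) / 0.286473 = 0.176078 / 0.286473 = 0.615

0.615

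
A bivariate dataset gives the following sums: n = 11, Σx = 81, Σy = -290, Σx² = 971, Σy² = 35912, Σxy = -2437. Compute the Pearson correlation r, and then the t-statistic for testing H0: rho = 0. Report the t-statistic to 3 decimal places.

-0.279

Numerator: nΣxy − (Σx)(Σy) = 11·(-2437) − (81)(-290) = -3317
Denominator: √[(nΣx²−(Σx)²)(nΣy²−(Σy)²)]
  nΣx²−(Σx)² = 11·971 − 6561 = 4120;  nΣy²−(Σy)² = 11·35912 − 84100 = 310932
  √(4120·310932) = √1281039840 = 35791.6169
r = -3317 / 35791.6169 = -0.0927
t = r·√(n−2)/√(1−r²) = -0.0927·√9 / √(1−0.008593) = -0.278100 / 0.995694 = -0.279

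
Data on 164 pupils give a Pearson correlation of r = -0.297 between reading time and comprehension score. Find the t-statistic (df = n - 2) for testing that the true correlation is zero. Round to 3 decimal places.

1 − r² = 1 − 0.088209 = 0.911791;  √(1−r²) = 0.954877
√(n−2) = √162 = 12.727922
t = r·√(n−2)/√(1−r²) = -0.297 · 12.727922 / 0.954877 = -3.959

-3.959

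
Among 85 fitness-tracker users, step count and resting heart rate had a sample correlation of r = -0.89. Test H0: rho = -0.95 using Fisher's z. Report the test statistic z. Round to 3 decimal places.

3.711

z_r = atanh(-0.89) = -1.421926,  z_0 = atanh(-0.95) = -1.831781
SE = 1/√(n−3) = 1/√82 = 0.110432
z = (z_r − z_0)/SE = (-1.421926 − (-1.831781)) / 0.110432 = 0.409855 / 0.110432 = 3.711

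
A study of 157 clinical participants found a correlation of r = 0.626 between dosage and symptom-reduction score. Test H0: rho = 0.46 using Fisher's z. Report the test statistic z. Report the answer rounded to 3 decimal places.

2.947

z_r = atanh(0.626) = 0.734811,  z_0 = atanh(0.46) = 0.497311
SE = 1/√(n−3) = 1/√154 = 0.080582
z = (z_r − z_0)/SE = (0.734811 − 0.497311) / 0.080582 = 0.237500 / 0.080582 = 2.947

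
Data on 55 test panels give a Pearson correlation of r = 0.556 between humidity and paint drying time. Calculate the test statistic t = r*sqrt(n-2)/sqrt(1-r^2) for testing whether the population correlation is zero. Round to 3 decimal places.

4.870

t = r·√(n−2) / √(1−r²) with r = 0.556, n = 55
  = 0.556·√53 / √(1 − 0.309136)
  = 0.556·7.280110 / 0.831182
  = 4.047741 / 0.831182 = 4.870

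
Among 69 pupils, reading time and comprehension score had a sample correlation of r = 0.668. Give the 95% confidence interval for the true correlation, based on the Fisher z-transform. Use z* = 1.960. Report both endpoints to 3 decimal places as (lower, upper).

(0.512, 0.781)

z_r = atanh(0.668) = 0.807123;  SE = 1/√(n−3) = 1/√66 = 0.123091
z-limits: 0.807123 ± 1.960·0.123091 = 0.807123 ± 0.241258 = [0.565865, 1.048381]
ρ-limits: (tanh 0.565865, tanh 1.048381) = (0.512, 0.781)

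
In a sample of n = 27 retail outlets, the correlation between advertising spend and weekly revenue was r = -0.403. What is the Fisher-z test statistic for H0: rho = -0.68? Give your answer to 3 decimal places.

Fisher z: atanh(-0.403) = -0.427225, atanh(-0.68) = -0.829114
z = (z_r − z_0)·√(n−3) = (-0.427225 − (-0.829114))·√24 = 0.401889 · 4.898979 = 1.969

1.969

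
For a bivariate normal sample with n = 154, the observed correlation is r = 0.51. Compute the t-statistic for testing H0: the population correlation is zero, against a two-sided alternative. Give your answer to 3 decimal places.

t = r·√(n−2) / √(1−r²) with r = 0.51, n = 154
  = 0.51·√152 / √(1 − 0.2601)
  = 0.51·12.328828 / 0.860174
  = 6.287702 / 0.860174 = 7.310

7.310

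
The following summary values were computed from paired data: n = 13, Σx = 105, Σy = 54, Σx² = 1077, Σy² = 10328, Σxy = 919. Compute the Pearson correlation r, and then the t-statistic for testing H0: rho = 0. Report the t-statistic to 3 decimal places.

Numerator: nΣxy − (Σx)(Σy) = 13·919 − (105)(54) = 6277
Denominator: √[(nΣx²−(Σx)²)(nΣy²−(Σy)²)]
  nΣx²−(Σx)² = 13·1077 − 11025 = 2976;  nΣy²−(Σy)² = 13·10328 − 2916 = 131348
  √(2976·131348) = √390891648 = 19770.9799
r = 6277 / 19770.9799 = 0.3175
t = r·√(n−2)/√(1−r²) = 0.3175·√11 / √(1−0.100806) = 1.053028 / 0.948258 = 1.110

1.110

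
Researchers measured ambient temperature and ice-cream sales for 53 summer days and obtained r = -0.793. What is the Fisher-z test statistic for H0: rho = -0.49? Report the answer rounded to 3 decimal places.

z_r = atanh(-0.793) = -1.079463,  z_0 = atanh(-0.49) = -0.536060
SE = 1/√(n−3) = 1/√50 = 0.141421
z = (z_r − z_0)/SE = (-1.079463 − (-0.536060)) / 0.141421 = -0.543403 / 0.141421 = -3.842

-3.842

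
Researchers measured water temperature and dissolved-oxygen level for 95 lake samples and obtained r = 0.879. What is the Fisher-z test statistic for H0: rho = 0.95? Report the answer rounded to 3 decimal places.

-4.416

z_r = atanh(0.879) = 1.371352,  z_0 = atanh(0.95) = 1.831781
SE = 1/√(n−3) = 1/√92 = 0.104257
z = (z_r − z_0)/SE = (1.371352 − 1.831781) / 0.104257 = -0.460429 / 0.104257 = -4.416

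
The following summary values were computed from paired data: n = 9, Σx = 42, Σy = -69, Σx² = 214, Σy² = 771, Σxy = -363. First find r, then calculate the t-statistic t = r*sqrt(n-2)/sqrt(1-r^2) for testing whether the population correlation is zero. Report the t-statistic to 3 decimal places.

-2.097

Numerator: nΣxy − (Σx)(Σy) = 9·(-363) − (42)(-69) = -369
Denominator: √[(nΣx²−(Σx)²)(nΣy²−(Σy)²)]
  nΣx²−(Σx)² = 9·214 − 1764 = 162;  nΣy²−(Σy)² = 9·771 − 4761 = 2178
  √(162·2178) = √352836 = 594.0000
r = -369 / 594.0000 = -0.6212
t = r·√(n−2)/√(1−r²) = -0.6212·√7 / √(1−0.385889) = -1.643541 / 0.783652 = -2.097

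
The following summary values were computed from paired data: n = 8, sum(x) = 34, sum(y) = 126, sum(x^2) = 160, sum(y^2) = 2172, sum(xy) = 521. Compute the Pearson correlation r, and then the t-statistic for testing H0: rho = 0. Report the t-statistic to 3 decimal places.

Numerator: nΣxy − (Σx)(Σy) = 8·521 − (34)(126) = -116
Denominator: √[(nΣx²−(Σx)²)(nΣy²−(Σy)²)]
  nΣx²−(Σx)² = 8·160 − 1156 = 124;  nΣy²−(Σy)² = 8·2172 − 15876 = 1500
  √(124·1500) = √186000 = 431.2772
r = -116 / 431.2772 = -0.2690
t = r·√(n−2)/√(1−r²) = -0.2690·√6 / √(1−0.072361) = -0.658913 / 0.963140 = -0.684

-0.684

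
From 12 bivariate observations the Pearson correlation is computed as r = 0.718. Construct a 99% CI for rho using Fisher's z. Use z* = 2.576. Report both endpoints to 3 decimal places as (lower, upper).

Fisher z: z_r = atanh(r) = ½·ln((1+0.718)/(1−0.718)) = 0.903505
SE(z) = 1/√(n−3) = 1/√9 = 0.333333
99% ⇒ z* = 2.576; margin = 2.576·0.333333 = 0.858666
CI on z-scale: (0.044839, 1.762171)
Back-transform: tanh(0.044839) = 0.044809, tanh(1.762171) = 0.942745

(0.045, 0.943)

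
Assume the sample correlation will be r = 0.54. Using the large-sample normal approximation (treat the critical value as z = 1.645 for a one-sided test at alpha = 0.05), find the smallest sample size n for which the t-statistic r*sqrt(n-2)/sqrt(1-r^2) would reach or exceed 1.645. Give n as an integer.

9

r√(n−2)/√(1−r²) ≥ 1.645  ⇔  n−2 ≥ (1.645)²·(1−r²)/r²
(1−r²)/r² = (1−0.2916)/0.2916 = 2.4294
n ≥ 2 + 2.706025·2.4294 = 2 + 6.5740 = 8.5740
⌈8.5740⌉ = 9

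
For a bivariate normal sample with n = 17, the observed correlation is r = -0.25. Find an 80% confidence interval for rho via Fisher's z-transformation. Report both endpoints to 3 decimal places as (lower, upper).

(-0.536, 0.087)

z_r = atanh(-0.25) = -0.255413;  SE = 1/√(n−3) = 1/√14 = 0.267261
z-limits: -0.255413 ± 1.282·0.267261 = -0.255413 ± 0.342629 = [-0.598042, 0.087216]
ρ-limits: (tanh -0.598042, tanh 0.087216) = (-0.536, 0.087)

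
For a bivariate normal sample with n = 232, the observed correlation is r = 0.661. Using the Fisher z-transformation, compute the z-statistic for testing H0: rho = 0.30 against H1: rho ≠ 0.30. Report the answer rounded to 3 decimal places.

7.340

z_r = atanh(0.661) = 0.794588,  z_0 = atanh(0.30) = 0.309520
SE = 1/√(n−3) = 1/√229 = 0.066082
z = (z_r − z_0)/SE = (0.794588 − 0.309520) / 0.066082 = 0.485068 / 0.066082 = 7.340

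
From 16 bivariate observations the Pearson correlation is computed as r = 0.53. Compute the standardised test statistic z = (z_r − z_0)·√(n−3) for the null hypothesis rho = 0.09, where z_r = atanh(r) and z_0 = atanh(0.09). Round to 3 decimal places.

z_r = atanh(0.53) = 0.590145,  z_0 = atanh(0.09) = 0.090244
SE = 1/√(n−3) = 1/√13 = 0.277350
z = (z_r − z_0)/SE = (0.590145 − 0.090244) / 0.277350 = 0.499901 / 0.277350 = 1.802

1.802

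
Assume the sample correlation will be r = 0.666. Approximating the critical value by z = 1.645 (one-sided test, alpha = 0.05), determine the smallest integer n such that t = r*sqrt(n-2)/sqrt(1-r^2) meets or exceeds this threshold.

6

r√(n−2)/√(1−r²) ≥ 1.645  ⇔  n−2 ≥ (1.645)²·(1−r²)/r²
(1−r²)/r² = (1−0.443556)/0.443556 = 1.2545
n ≥ 2 + 2.706025·1.2545 = 2 + 3.3947 = 5.3947
⌈5.3947⌉ = 6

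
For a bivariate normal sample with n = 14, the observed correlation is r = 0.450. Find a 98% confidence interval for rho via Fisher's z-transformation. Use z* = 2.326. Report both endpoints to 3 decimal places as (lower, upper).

Fisher z: z_r = atanh(r) = ½·ln((1+0.450)/(1−0.450)) = 0.484700
SE(z) = 1/√(n−3) = 1/√11 = 0.301511
98% ⇒ z* = 2.326; margin = 2.326·0.301511 = 0.701315
CI on z-scale: (-0.216615, 1.186015)
Back-transform: tanh(-0.216615) = -0.213289, tanh(1.186015) = 0.829339

(-0.213, 0.829)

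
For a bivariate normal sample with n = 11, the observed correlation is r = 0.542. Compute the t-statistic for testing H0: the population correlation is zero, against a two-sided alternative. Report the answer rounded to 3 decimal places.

1.935

1 − r² = 1 − 0.293764 = 0.706236;  √(1−r²) = 0.840378
√(n−2) = √9 = 3.000000
t = r·√(n−2)/√(1−r²) = 0.542 · 3.000000 / 0.840378 = 1.935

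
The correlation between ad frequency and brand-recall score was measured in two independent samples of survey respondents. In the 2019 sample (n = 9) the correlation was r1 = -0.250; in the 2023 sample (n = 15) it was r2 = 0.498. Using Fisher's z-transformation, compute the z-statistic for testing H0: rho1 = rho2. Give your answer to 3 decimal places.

z1 = atanh(-0.250) = -0.255413,  z2 = atanh(0.498) = 0.546643
SE = √(1/(n1−3) + 1/(n2−3)) = √(1/6 + 1/12) = √(0.1666667 + 0.0833333) = √0.2500000 = 0.500000
z = (z1 − z2)/SE = (-0.255413 − 0.546643) / 0.500000 = -0.802056 / 0.500000 = -1.604

-1.604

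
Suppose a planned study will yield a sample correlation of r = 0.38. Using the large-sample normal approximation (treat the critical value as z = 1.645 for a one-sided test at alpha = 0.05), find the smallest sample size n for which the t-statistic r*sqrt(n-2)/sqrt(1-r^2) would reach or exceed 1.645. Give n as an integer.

19

r√(n−2)/√(1−r²) ≥ 1.645  ⇔  n−2 ≥ (1.645)²·(1−r²)/r²
(1−r²)/r² = (1−0.1444)/0.1444 = 5.9252
n ≥ 2 + 2.706025·5.9252 = 2 + 16.0337 = 18.0337
⌈18.0337⌉ = 19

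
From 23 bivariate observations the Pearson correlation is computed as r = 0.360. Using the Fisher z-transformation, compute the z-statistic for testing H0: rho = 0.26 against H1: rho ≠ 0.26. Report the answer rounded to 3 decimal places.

z_r = atanh(0.360) = 0.376886,  z_0 = atanh(0.26) = 0.266108
SE = 1/√(n−3) = 1/√20 = 0.223607
z = (z_r − z_0)/SE = (0.376886 − 0.266108) / 0.223607 = 0.110778 / 0.223607 = 0.495

0.495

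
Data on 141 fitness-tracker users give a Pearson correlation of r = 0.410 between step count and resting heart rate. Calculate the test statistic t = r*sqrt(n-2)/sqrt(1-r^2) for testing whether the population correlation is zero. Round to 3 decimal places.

5.300

t = r·√(n−2) / √(1−r²) with r = 0.410, n = 141
  = 0.410·√139 / √(1 − 0.168100)
  = 0.410·11.789826 / 0.912086
  = 4.833829 / 0.912086 = 5.300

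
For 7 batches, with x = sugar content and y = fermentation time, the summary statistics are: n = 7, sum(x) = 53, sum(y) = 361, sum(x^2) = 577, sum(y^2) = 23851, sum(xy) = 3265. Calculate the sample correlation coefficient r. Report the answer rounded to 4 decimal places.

S_xy = nΣxy − ΣxΣy = 7·3265 − 53·361 = 22855 − 19133 = 3722
S_xx = nΣx² − (Σx)² = 7·577 − 53² = 4039 − 2809 = 1230
S_yy = nΣy² − (Σy)² = 7·23851 − 361² = 166957 − 130321 = 36636
r = S_xy / √(S_xx·S_yy) = 3722 / √(1230·36636) = 3722 / √45062280 = 3722 / 6712.8444 = 0.5545

0.5545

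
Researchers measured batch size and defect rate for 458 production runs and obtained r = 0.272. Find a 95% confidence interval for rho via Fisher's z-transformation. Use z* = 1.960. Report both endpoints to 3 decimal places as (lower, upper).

z_r = atanh(0.272) = 0.279022;  SE = 1/√(n−3) = 1/√455 = 0.046881
z-limits: 0.279022 ± 1.960·0.046881 = 0.279022 ± 0.091887 = [0.187135, 0.370909]
ρ-limits: (tanh 0.187135, tanh 0.370909) = (0.185, 0.355)

(0.185, 0.355)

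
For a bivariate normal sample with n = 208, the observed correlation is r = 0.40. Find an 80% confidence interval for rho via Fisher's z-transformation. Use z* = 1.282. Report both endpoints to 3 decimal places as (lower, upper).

(0.322, 0.472)

z_r = atanh(0.40) = 0.423649;  SE = 1/√(n−3) = 1/√205 = 0.069843
z-limits: 0.423649 ± 1.282·0.069843 = 0.423649 ± 0.089539 = [0.334110, 0.513188]
ρ-limits: (tanh 0.334110, tanh 0.513188) = (0.322, 0.472)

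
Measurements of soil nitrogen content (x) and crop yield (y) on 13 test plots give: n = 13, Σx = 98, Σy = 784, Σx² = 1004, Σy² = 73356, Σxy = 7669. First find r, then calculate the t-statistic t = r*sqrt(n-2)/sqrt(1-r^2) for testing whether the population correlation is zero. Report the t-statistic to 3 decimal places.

Numerator: nΣxy − (Σx)(Σy) = 13·7669 − (98)(784) = 22865
Denominator: √[(nΣx²−(Σx)²)(nΣy²−(Σy)²)]
  nΣx²−(Σx)² = 13·1004 − 9604 = 3448;  nΣy²−(Σy)² = 13·73356 − 614656 = 338972
  √(3448·338972) = √1168775456 = 34187.3581
r = 22865 / 34187.3581 = 0.6688
t = r·√(n−2)/√(1−r²) = 0.6688·√11 / √(1−0.447293) = 2.218159 / 0.743443 = 2.984

2.984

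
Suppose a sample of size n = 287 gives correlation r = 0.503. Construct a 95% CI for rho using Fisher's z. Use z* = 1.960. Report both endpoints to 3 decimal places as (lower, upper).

Fisher z: z_r = atanh(r) = ½·ln((1+0.503)/(1−0.503)) = 0.553314
SE(z) = 1/√(n−3) = 1/√284 = 0.059339
95% ⇒ z* = 1.960; margin = 1.960·0.059339 = 0.116304
CI on z-scale: (0.437010, 0.669618)
Back-transform: tanh(0.437010) = 0.411163, tanh(0.669618) = 0.584729

(0.411, 0.585)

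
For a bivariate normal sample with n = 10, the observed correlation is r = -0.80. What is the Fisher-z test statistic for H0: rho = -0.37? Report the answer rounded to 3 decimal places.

Fisher z: atanh(-0.80) = -1.098612, atanh(-0.37) = -0.388423
z = (z_r − z_0)·√(n−3) = (-1.098612 − (-0.388423))·√7 = -0.710189 · 2.645751 = -1.879

-1.879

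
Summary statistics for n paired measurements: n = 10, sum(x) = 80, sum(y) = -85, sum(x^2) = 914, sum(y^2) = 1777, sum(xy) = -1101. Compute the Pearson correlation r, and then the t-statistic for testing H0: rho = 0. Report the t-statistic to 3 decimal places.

Numerator: nΣxy − (Σx)(Σy) = 10·(-1101) − (80)(-85) = -4210
Denominator: √[(nΣx²−(Σx)²)(nΣy²−(Σy)²)]
  nΣx²−(Σx)² = 10·914 − 6400 = 2740;  nΣy²−(Σy)² = 10·1777 − 7225 = 10545
  √(2740·10545) = √28893300 = 5375.2488
r = -4210 / 5375.2488 = -0.7832
t = r·√(n−2)/√(1−r²) = -0.7832·√8 / √(1−0.613402) = -2.215224 / 0.621770 = -3.563

-3.563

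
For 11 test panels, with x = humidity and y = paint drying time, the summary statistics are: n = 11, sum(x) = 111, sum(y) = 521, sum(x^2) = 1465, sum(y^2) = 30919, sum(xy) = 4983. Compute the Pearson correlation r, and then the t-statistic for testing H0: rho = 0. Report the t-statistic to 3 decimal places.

Numerator: nΣxy − (Σx)(Σy) = 11·4983 − (111)(521) = -3018
Denominator: √[(nΣx²−(Σx)²)(nΣy²−(Σy)²)]
  nΣx²−(Σx)² = 11·1465 − 12321 = 3794;  nΣy²−(Σy)² = 11·30919 − 271441 = 68668
  √(3794·68668) = √260526392 = 16140.8300
r = -3018 / 16140.8300 = -0.1870
t = r·√(n−2)/√(1−r²) = -0.1870·√9 / √(1−0.034969) = -0.561000 / 0.982360 = -0.571

-0.571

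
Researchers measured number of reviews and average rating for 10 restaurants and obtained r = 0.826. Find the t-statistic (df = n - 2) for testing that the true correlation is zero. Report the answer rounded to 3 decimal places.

4.145

t = r·√(n−2) / √(1−r²) with r = 0.826, n = 10
  = 0.826·√8 / √(1 − 0.682276)
  = 0.826·2.828427 / 0.563670
  = 2.336281 / 0.563670 = 4.145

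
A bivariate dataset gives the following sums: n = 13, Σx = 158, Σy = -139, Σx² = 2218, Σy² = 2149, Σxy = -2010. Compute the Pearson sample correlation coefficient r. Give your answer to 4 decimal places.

S_xy = nΣxy − ΣxΣy = 13·(-2010) − 158·(-139) = -26130 − (-21962) = -4168
S_xx = nΣx² − (Σx)² = 13·2218 − 158² = 28834 − 24964 = 3870
S_yy = nΣy² − (Σy)² = 13·2149 − (-139)² = 27937 − 19321 = 8616
r = S_xy / √(S_xx·S_yy) = -4168 / √(3870·8616) = -4168 / √33343920 = -4168 / 5774.4195 = -0.7218

-0.7218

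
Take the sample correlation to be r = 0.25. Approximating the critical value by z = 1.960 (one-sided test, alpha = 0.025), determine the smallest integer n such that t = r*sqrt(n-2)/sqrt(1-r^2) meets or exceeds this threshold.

Need r·√(n−2)/√(1−r²) ≥ 1.960
√(n−2) ≥ 1.960·√(1−0.0625) / 0.25 = 1.960·0.968246 / 0.25 = 7.5910
n−2 ≥ 57.6233  ⇒  n ≥ 59.6233
Smallest integer n = 60

60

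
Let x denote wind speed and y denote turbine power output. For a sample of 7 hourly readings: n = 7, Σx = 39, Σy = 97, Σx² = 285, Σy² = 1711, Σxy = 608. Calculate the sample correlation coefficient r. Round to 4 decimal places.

0.4287

Numerator: nΣxy − (Σx)(Σy) = 7·608 − (39)(97) = 473
Denominator: √[(nΣx²−(Σx)²)(nΣy²−(Σy)²)]
  nΣx²−(Σx)² = 7·285 − 1521 = 474;  nΣy²−(Σy)² = 7·1711 − 9409 = 2568
  √(474·2568) = √1217232 = 1103.2824
r = 473 / 1103.2824 = 0.4287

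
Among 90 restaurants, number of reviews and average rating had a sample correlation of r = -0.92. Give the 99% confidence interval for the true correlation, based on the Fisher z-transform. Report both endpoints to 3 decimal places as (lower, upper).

(-0.953, -0.865)

Fisher z: z_r = atanh(r) = ½·ln((1+(-0.92))/(1−(-0.92))) = -1.589027
SE(z) = 1/√(n−3) = 1/√87 = 0.107211
99% ⇒ z* = 2.576; margin = 2.576·0.107211 = 0.276176
CI on z-scale: (-1.865203, -1.312851)
Back-transform: tanh(-1.865203) = -0.953157, tanh(-1.312851) = -0.864995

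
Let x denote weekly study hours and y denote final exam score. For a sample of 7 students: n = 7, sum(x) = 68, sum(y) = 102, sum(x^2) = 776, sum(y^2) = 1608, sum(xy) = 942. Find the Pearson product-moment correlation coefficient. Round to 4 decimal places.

Numerator: nΣxy − (Σx)(Σy) = 7·942 − (68)(102) = -342
Denominator: √[(nΣx²−(Σx)²)(nΣy²−(Σy)²)]
  nΣx²−(Σx)² = 7·776 − 4624 = 808;  nΣy²−(Σy)² = 7·1608 − 10404 = 852
  √(808·852) = √688416 = 829.7084
r = -342 / 829.7084 = -0.4122

-0.4122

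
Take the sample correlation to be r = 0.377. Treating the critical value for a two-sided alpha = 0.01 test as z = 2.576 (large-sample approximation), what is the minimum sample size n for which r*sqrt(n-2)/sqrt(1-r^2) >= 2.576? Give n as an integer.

Need r·√(n−2)/√(1−r²) ≥ 2.576
√(n−2) ≥ 2.576·√(1−0.142129) / 0.377 = 2.576·0.926213 / 0.377 = 6.3287
n−2 ≥ 40.0524  ⇒  n ≥ 42.0524
Smallest integer n = 43

43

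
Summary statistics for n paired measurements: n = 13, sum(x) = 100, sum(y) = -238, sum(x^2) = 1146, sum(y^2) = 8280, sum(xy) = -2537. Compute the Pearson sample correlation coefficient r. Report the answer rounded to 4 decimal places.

Numerator: nΣxy − (Σx)(Σy) = 13·(-2537) − (100)(-238) = -9181
Denominator: √[(nΣx²−(Σx)²)(nΣy²−(Σy)²)]
  nΣx²−(Σx)² = 13·1146 − 10000 = 4898;  nΣy²−(Σy)² = 13·8280 − 56644 = 50996
  √(4898·50996) = √249778408 = 15804.3794
r = -9181 / 15804.3794 = -0.5809

-0.5809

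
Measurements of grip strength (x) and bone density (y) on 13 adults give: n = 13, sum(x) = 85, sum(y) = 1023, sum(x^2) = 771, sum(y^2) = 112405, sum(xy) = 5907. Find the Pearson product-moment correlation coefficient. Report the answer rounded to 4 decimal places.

S_xy = nΣxy − ΣxΣy = 13·5907 − 85·1023 = 76791 − 86955 = -10164
S_xx = nΣx² − (Σx)² = 13·771 − 85² = 10023 − 7225 = 2798
S_yy = nΣy² − (Σy)² = 13·112405 − 1023² = 1461265 − 1046529 = 414736
r = S_xy / √(S_xx·S_yy) = -10164 / √(2798·414736) = -10164 / √1160431328 = -10164 / 34065.1043 = -0.2984

-0.2984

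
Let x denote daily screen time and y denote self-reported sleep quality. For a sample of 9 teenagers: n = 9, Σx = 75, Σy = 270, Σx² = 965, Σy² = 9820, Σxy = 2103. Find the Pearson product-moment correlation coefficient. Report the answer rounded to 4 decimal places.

-0.1922

Numerator: nΣxy − (Σx)(Σy) = 9·2103 − (75)(270) = -1323
Denominator: √[(nΣx²−(Σx)²)(nΣy²−(Σy)²)]
  nΣx²−(Σx)² = 9·965 − 5625 = 3060;  nΣy²−(Σy)² = 9·9820 − 72900 = 15480
  √(3060·15480) = √47368800 = 6882.4995
r = -1323 / 6882.4995 = -0.1922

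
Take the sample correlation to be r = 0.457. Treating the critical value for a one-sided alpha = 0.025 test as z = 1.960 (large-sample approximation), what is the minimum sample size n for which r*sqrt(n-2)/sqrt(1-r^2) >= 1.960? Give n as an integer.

17

Need r·√(n−2)/√(1−r²) ≥ 1.960
√(n−2) ≥ 1.960·√(1−0.208849) / 0.457 = 1.960·0.889467 / 0.457 = 3.8148
n−2 ≥ 14.5527  ⇒  n ≥ 16.5527
Smallest integer n = 17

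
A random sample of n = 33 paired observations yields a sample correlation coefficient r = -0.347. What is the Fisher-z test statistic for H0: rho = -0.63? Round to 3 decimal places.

2.078

Fisher z: atanh(-0.347) = -0.362029, atanh(-0.63) = -0.741416
z = (z_r − z_0)·√(n−3) = (-0.362029 − (-0.741416))·√30 = 0.379387 · 5.477226 = 2.078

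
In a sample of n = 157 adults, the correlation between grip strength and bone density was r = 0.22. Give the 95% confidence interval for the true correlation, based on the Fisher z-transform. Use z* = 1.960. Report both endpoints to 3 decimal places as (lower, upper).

(0.066, 0.364)

Fisher z: z_r = atanh(r) = ½·ln((1+0.22)/(1−0.22)) = 0.223656
SE(z) = 1/√(n−3) = 1/√154 = 0.080582
95% ⇒ z* = 1.960; margin = 1.960·0.080582 = 0.157941
CI on z-scale: (0.065715, 0.381597)
Back-transform: tanh(0.065715) = 0.065621, tanh(0.381597) = 0.364094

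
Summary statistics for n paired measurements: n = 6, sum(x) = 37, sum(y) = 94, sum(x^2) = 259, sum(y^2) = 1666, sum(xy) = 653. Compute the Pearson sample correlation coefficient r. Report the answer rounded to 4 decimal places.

Numerator: nΣxy − (Σx)(Σy) = 6·653 − (37)(94) = 440
Denominator: √[(nΣx²−(Σx)²)(nΣy²−(Σy)²)]
  nΣx²−(Σx)² = 6·259 − 1369 = 185;  nΣy²−(Σy)² = 6·1666 − 8836 = 1160
  √(185·1160) = √214600 = 463.2494
r = 440 / 463.2494 = 0.9498

0.9498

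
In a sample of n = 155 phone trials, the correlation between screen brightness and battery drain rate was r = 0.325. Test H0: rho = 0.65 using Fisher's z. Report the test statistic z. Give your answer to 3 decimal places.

-5.401

Fisher z: atanh(0.325) = 0.337228, atanh(0.65) = 0.775299
z = (z_r − z_0)·√(n−3) = (0.337228 − 0.775299)·√152 = -0.438071 · 12.328828 = -5.401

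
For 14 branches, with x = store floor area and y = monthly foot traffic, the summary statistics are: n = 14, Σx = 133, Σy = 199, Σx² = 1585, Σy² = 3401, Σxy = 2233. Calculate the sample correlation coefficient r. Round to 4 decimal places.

Numerator: nΣxy − (Σx)(Σy) = 14·2233 − (133)(199) = 4795
Denominator: √[(nΣx²−(Σx)²)(nΣy²−(Σy)²)]
  nΣx²−(Σx)² = 14·1585 − 17689 = 4501;  nΣy²−(Σy)² = 14·3401 − 39601 = 8013
  √(4501·8013) = √36066513 = 6005.5402
r = 4795 / 6005.5402 = 0.7984

0.7984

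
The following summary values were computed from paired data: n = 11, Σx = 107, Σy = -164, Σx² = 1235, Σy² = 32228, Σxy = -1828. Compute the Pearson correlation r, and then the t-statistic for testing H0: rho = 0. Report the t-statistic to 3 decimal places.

-0.292

S_xy = nΣxy − ΣxΣy = 11·(-1828) − 107·(-164) = -20108 − (-17548) = -2560
S_xx = nΣx² − (Σx)² = 11·1235 − 107² = 13585 − 11449 = 2136
S_yy = nΣy² − (Σy)² = 11·32228 − (-164)² = 354508 − 26896 = 327612
r = S_xy / √(S_xx·S_yy) = -2560 / √(2136·327612) = -2560 / √699779232 = -2560 / 26453.3407 = -0.0968
t = r·√(n−2)/√(1−r²) = -0.0968·√9 / √(1−0.009370) = -0.290400 / 0.995304 = -0.292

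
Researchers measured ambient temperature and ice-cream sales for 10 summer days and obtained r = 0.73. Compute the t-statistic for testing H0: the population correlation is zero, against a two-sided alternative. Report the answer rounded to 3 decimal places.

3.021

1 − r² = 1 − 0.5329 = 0.4671;  √(1−r²) = 0.683447
√(n−2) = √8 = 2.828427
t = r·√(n−2)/√(1−r²) = 0.73 · 2.828427 / 0.683447 = 3.021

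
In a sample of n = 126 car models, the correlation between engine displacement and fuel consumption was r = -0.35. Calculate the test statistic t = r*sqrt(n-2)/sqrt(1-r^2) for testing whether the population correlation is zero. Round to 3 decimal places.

t = r·√(n−2) / √(1−r²) with r = -0.35, n = 126
  = -0.35·√124 / √(1 − 0.1225)
  = -0.35·11.135529 / 0.936750
  = -3.897435 / 0.936750 = -4.161

-4.161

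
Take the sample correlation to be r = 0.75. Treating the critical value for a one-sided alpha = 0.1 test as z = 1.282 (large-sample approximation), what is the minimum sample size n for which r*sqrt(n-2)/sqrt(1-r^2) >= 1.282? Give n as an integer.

Need r·√(n−2)/√(1−r²) ≥ 1.282
√(n−2) ≥ 1.282·√(1−0.5625) / 0.75 = 1.282·0.661438 / 0.75 = 1.1306
n−2 ≥ 1.2783  ⇒  n ≥ 3.2783
Smallest integer n = 4

4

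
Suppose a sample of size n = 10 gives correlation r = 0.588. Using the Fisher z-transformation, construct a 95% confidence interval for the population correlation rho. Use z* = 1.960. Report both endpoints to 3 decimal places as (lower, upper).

z_r = atanh(0.588) = 0.674604;  SE = 1/√(n−3) = 1/√7 = 0.377964
z-limits: 0.674604 ± 1.960·0.377964 = 0.674604 ± 0.740809 = [-0.066205, 1.415413]
ρ-limits: (tanh -0.066205, tanh 1.415413) = (-0.066, 0.889)

(-0.066, 0.889)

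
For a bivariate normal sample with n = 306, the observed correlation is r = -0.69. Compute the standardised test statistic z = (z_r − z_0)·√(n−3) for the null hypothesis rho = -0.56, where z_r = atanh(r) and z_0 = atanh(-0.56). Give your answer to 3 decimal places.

z_r = atanh(-0.69) = -0.847956,  z_0 = atanh(-0.56) = -0.632833
SE = 1/√(n−3) = 1/√303 = 0.057448
z = (z_r − z_0)/SE = (-0.847956 − (-0.632833)) / 0.057448 = -0.215123 / 0.057448 = -3.745

-3.745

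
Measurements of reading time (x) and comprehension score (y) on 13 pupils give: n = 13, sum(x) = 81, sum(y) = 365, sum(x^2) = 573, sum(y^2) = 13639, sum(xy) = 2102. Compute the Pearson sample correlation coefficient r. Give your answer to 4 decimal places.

Numerator: nΣxy − (Σx)(Σy) = 13·2102 − (81)(365) = -2239
Denominator: √[(nΣx²−(Σx)²)(nΣy²−(Σy)²)]
  nΣx²−(Σx)² = 13·573 − 6561 = 888;  nΣy²−(Σy)² = 13·13639 − 133225 = 44082
  √(888·44082) = √39144816 = 6256.5818
r = -2239 / 6256.5818 = -0.3579

-0.3579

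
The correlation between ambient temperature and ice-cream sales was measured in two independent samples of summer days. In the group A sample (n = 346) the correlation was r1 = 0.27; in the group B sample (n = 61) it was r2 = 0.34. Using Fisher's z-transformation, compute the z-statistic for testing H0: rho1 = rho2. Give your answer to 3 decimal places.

-0.544

z1 = atanh(0.27) = 0.276864,  z2 = atanh(0.34) = 0.354093
SE = √(1/(n1−3) + 1/(n2−3)) = √(1/343 + 1/58) = √(0.0029155 + 0.0172414) = √0.0201569 = 0.141975
z = (z1 − z2)/SE = (0.276864 − 0.354093) / 0.141975 = -0.077229 / 0.141975 = -0.544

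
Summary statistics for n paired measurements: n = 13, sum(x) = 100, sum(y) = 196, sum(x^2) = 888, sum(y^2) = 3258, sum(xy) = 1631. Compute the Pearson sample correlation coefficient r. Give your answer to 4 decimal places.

Numerator: nΣxy − (Σx)(Σy) = 13·1631 − (100)(196) = 1603
Denominator: √[(nΣx²−(Σx)²)(nΣy²−(Σy)²)]
  nΣx²−(Σx)² = 13·888 − 10000 = 1544;  nΣy²−(Σy)² = 13·3258 − 38416 = 3938
  √(1544·3938) = √6080272 = 2465.8208
r = 1603 / 2465.8208 = 0.6501

0.6501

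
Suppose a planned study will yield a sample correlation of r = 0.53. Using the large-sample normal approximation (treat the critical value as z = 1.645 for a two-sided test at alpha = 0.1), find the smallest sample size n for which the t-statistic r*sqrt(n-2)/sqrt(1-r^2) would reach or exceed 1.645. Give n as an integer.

9

Need r·√(n−2)/√(1−r²) ≥ 1.645
√(n−2) ≥ 1.645·√(1−0.2809) / 0.53 = 1.645·0.847998 / 0.53 = 2.6320
n−2 ≥ 6.9274  ⇒  n ≥ 8.9274
Smallest integer n = 9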